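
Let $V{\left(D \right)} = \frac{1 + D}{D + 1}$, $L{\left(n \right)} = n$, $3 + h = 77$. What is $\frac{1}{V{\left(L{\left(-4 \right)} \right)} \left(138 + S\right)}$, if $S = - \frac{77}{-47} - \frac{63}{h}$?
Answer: $\frac{3478}{482701} \approx 0.0072053$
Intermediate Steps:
$h = 74$ ($h = -3 + 77 = 74$)
$S = \frac{2737}{3478}$ ($S = - \frac{77}{-47} - \frac{63}{74} = \left(-77\right) \left(- \frac{1}{47}\right) - \frac{63}{74} = \frac{77}{47} - \frac{63}{74} = \frac{2737}{3478} \approx 0.78695$)
$V{\left(D \right)} = 1$ ($V{\left(D \right)} = \frac{1 + D}{1 + D} = 1$)
$\frac{1}{V{\left(L{\left(-4 \right)} \right)} \left(138 + S\right)} = \frac{1}{1 \left(138 + \frac{2737}{3478}\right)} = \frac{1}{1 \cdot \frac{482701}{3478}} = \frac{1}{\frac{482701}{3478}} = \frac{3478}{482701}$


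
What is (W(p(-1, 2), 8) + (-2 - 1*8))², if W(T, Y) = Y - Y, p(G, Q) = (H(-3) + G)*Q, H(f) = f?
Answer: 100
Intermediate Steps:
p(G, Q) = Q*(-3 + G) (p(G, Q) = (-3 + G)*Q = Q*(-3 + G))
W(T, Y) = 0
(W(p(-1, 2), 8) + (-2 - 1*8))² = (0 + (-2 - 1*8))² = (0 + (-2 - 8))² = (0 - 10)² = (-10)² = 100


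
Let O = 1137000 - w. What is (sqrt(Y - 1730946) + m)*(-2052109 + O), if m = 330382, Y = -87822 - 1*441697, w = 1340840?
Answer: -745324942518 - 2255949*I*sqrt(2260465) ≈ -7.4532e+11 - 3.3918e+9*I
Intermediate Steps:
Y = -529519 (Y = -87822 - 441697 = -529519)
O = -203840 (O = 1137000 - 1*1340840 = 1137000 - 1340840 = -203840)
(sqrt(Y - 1730946) + m)*(-2052109 + O) = (sqrt(-529519 - 1730946) + 330382)*(-2052109 - 203840) = (sqrt(-2260465) + 330382)*(-2255949) = (I*sqrt(2260465) + 330382)*(-2255949) = (330382 + I*sqrt(2260465))*(-2255949) = -745324942518 - 2255949*I*sqrt(2260465)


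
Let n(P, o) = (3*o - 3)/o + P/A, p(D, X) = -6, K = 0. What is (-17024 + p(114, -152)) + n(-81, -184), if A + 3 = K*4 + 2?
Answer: -3118061/184 ≈ -16946.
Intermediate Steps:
A = -1 (A = -3 + (0*4 + 2) = -3 + (0 + 2) = -3 + 2 = -1)
n(P, o) = -P + (-3 + 3*o)/o (n(P, o) = (3*o - 3)/o + P/(-1) = (-3 + 3*o)/o + P*(-1) = (-3 + 3*o)/o - P = -P + (-3 + 3*o)/o)
(-17024 + p(114, -152)) + n(-81, -184) = (-17024 - 6) + (3 - 1*(-81) - 3/(-184)) = -17030 + (3 + 81 - 3*(-1/184)) = -17030 + (3 + 81 + 3/184) = -17030 + 15459/184 = -3118061/184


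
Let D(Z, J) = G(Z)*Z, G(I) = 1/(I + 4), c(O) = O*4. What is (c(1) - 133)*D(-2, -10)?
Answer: 129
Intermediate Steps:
c(O) = 4*O
G(I) = 1/(4 + I)
D(Z, J) = Z/(4 + Z)
(c(1) - 133)*D(-2, -10) = (4*1 - 133)*(-2/(4 - 2)) = (4 - 133)*(-2/2) = -(-258)/2 = -129*(-1) = 129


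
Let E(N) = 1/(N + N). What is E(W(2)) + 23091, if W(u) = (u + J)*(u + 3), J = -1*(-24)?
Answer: 6003661/260 ≈ 23091.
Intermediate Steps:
J = 24
W(u) = (3 + u)*(24 + u) (W(u) = (u + 24)*(u + 3) = (24 + u)*(3 + u) = (3 + u)*(24 + u))
E(N) = 1/(2*N)
E(W(2)) + 23091 = 1/(2*(72 + 2² + 27*2)) + 23091 = 1/(2*(72 + 4 + 54)) + 23091 = (½)/130 + 23091 = (½)*(1/130) + 23091 = 1/260 + 23091 = 6003661/260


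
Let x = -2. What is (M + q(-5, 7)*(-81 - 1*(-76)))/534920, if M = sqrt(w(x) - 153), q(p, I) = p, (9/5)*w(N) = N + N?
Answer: 5/106984 + I*sqrt(1397)/1604760 ≈ 4.6736e-5 + 2.3291e-5*I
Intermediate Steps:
w(N) = 10*N/9 (w(N) = 5*(N + N)/9 = 5*(2*N)/9 = 10*N/9)
M = I*sqrt(1397)/3 (M = sqrt((10/9)*(-2) - 153) = sqrt(-20/9 - 153) = sqrt(-1397/9) = I*sqrt(1397)/3 ≈ 12.459*I)
(M + q(-5, 7)*(-81 - 1*(-76)))/534920 = (I*sqrt(1397)/3 - 5*(-81 - 1*(-76)))/534920 = (I*sqrt(1397)/3 - 5*(-81 + 76))*(1/534920) = (I*sqrt(1397)/3 - 5*(-5))*(1/534920) = (I*sqrt(1397)/3 + 25)*(1/534920) = (25 + I*sqrt(1397)/3)*(1/534920) = 5/106984 + I*sqrt(1397)/1604760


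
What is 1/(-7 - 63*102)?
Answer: -1/6433 ≈ -0.00015545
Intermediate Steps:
1/(-7 - 63*102) = 1/(-7 - 6426) = 1/(-6433) = -1/6433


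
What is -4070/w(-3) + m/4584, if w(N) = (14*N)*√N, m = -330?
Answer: -55/764 - 2035*I*√3/63 ≈ -0.07199 - 55.948*I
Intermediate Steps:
w(N) = 14*N^(3/2)
-4070/w(-3) + m/4584 = -4070*I*√3/126 - 330/4584 = -4070*I*√3/126 - 330*1/4584 = -4070*I*√3/126 - 55/764 = -2035*I*√3/63 - 55/764 = -55/764 - 2035*I*√3/63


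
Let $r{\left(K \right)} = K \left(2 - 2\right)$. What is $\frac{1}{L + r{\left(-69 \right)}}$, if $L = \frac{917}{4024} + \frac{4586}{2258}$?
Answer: $\frac{4543096}{10262325} \approx 0.4427$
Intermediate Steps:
$r{\left(K \right)} = 0$ ($r{\left(K \right)} = K 0 = 0$)
$L = \frac{10262325}{4543096}$ ($L = 917 \cdot \frac{1}{4024} + 4586 \cdot \frac{1}{2258} = \frac{917}{4024} + \frac{2293}{1129} = \frac{10262325}{4543096} \approx 2.2589$)
$\frac{1}{L + r{\left(-69 \right)}} = \frac{1}{\frac{10262325}{4543096} + 0} = \frac{1}{\frac{10262325}{4543096}} = \frac{4543096}{10262325}$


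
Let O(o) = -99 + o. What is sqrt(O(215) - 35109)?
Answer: I*sqrt(34993) ≈ 187.06*I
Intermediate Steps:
sqrt(O(215) - 35109) = sqrt((-99 + 215) - 35109) = sqrt(116 - 35109) = sqrt(-34993) = I*sqrt(34993)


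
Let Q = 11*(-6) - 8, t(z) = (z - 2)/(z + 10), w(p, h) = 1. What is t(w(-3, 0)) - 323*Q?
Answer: 262921/11 ≈ 23902.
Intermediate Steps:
t(z) = (-2 + z)/(10 + z)
Q = -74 (Q = -66 - 8 = -74)
t(w(-3, 0)) - 323*Q = (-2 + 1)/(10 + 1) - 323*(-74) = -1/11 + 23902 = 262921/11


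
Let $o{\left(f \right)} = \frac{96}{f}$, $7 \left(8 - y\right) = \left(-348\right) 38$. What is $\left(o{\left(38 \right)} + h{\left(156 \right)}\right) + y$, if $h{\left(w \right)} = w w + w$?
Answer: $\frac{3510092}{133} \approx 26392.0$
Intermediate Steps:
$h{\left(w \right)} = w + w^{2}$ ($h{\left(w \right)} = w^{2} + w = w + w^{2}$)
$y = \frac{13280}{7}$ ($y = 8 - \frac{\left(-348\right) 38}{7} = 8 - - \frac{13224}{7} = 8 + \frac{13224}{7} = \frac{13280}{7} \approx 1897.1$)
$\left(o{\left(38 \right)} + h{\left(156 \right)}\right) + y = \left(\frac{96}{38} + 156 \left(1 + 156\right)\right) + \frac{13280}{7} = \left(96 \cdot \frac{1}{38} + 156 \cdot 157\right) + \frac{13280}{7} = \left(\frac{48}{19} + 24492\right) + \frac{13280}{7} = \frac{465396}{19} + \frac{13280}{7} = \frac{3510092}{133}$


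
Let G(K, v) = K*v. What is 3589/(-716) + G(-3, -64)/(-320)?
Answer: -20093/3580 ≈ -5.6126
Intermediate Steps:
3589/(-716) + G(-3, -64)/(-320) = 3589/(-716) - 3*(-64)/(-320) = 3589*(-1/716) + 192*(-1/320) = -3589/716 - 3/5 = -20093/3580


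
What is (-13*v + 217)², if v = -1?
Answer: 52900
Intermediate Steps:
(-13*v + 217)² = (-13*(-1) + 217)² = (13 + 217)² = 230² = 52900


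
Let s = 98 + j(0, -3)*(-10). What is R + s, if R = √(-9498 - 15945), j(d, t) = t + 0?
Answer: 128 + 3*I*√2827 ≈ 128.0 + 159.51*I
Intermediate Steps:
j(d, t) = t
R = 3*I*√2827 (R = √(-25443) = 3*I*√2827 ≈ 159.51*I)
s = 128 (s = 98 - 3*(-10) = 98 + 30 = 128)
R + s = 3*I*√2827 + 128 = 128 + 3*I*√2827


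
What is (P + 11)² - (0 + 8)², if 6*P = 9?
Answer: 369/4 ≈ 92.250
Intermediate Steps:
P = 3/2 (P = (⅙)*9 = 3/2 ≈ 1.5000)
(P + 11)² - (0 + 8)² = (3/2 + 11)² - (0 + 8)² = (25/2)² - 1*8² = 625/4 - 1*64 = 625/4 - 64 = 369/4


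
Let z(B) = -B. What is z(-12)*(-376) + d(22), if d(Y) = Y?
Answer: -4490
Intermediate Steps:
z(-12)*(-376) + d(22) = -1*(-12)*(-376) + 22 = 12*(-376) + 22 = -4512 + 22 = -4490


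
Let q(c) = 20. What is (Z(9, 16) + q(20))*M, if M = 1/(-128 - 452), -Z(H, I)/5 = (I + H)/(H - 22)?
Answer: -77/1508 ≈ -0.051061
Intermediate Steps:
Z(H, I) = -5*(H + I)/(-22 + H) (Z(H, I) = -5*(I + H)/(H - 22) = -5*(H + I)/(-22 + H))
M = -1/580 (M = 1/(-580) = -1/580 ≈ -0.0017241)
(Z(9, 16) + q(20))*M = (5*(-1*9 - 1*16)/(-22 + 9) + 20)*(-1/580) = (5*(-9 - 16)/(-13) + 20)*(-1/580) = (5*(-1/13)*(-25) + 20)*(-1/580) = (125/13 + 20)*(-1/580) = (385/13)*(-1/580) = -77/1508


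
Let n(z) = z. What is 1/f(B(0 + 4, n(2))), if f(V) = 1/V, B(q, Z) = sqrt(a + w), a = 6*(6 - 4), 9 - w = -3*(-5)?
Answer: sqrt(6) ≈ 2.4495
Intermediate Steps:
w = -6 (w = 9 - (-3)*(-5) = 9 - 1*15 = 9 - 15 = -6)
a = 12 (a = 6*2 = 12)
B(q, Z) = sqrt(6) (B(q, Z) = sqrt(12 - 6) = sqrt(6))
1/f(B(0 + 4, n(2))) = 1/(1/(sqrt(6))) = 1/(sqrt(6)/6) = sqrt(6)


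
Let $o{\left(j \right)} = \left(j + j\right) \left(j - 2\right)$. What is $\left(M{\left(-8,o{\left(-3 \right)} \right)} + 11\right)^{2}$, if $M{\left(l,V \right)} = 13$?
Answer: $576$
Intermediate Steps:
$o{\left(j \right)} = 2 j \left(-2 + j\right)$
$\left(M{\left(-8,o{\left(-3 \right)} \right)} + 11\right)^{2} = \left(13 + 11\right)^{2} = 24^{2} = 576$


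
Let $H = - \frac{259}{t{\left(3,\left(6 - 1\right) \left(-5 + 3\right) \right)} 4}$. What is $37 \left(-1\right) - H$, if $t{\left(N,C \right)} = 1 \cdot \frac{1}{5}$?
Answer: $\frac{1147}{4} \approx 286.75$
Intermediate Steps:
$t{\left(N,C \right)} = \frac{1}{5}$ ($t{\left(N,C \right)} = 1 \cdot \frac{1}{5} = \frac{1}{5}$)
$H = - \frac{1295}{4}$ ($H = - \frac{259}{\frac{1}{5} \cdot 4} = - \frac{259}{\frac{4}{5}} = \left(-259\right) \frac{5}{4} = - \frac{1295}{4} \approx -323.75$)
$37 \left(-1\right) - H = 37 \left(-1\right) - - \frac{1295}{4} = -37 + \frac{1295}{4} = \frac{1147}{4}$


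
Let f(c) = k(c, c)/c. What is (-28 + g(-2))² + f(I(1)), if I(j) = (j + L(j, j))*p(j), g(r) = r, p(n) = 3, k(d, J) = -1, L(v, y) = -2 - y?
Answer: 5401/6 ≈ 900.17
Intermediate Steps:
I(j) = -6 (I(j) = (j + (-2 - j))*3 = -2*3 = -6)
f(c) = -1/c
(-28 + g(-2))² + f(I(1)) = (-28 - 2)² - 1/(-6) = (-30)² - 1*(-⅙) = 900 + ⅙ = 5401/6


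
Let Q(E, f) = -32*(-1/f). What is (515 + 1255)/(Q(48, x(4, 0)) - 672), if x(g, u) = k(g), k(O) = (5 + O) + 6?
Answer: -13275/5024 ≈ -2.6423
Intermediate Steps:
k(O) = 11 + O
x(g, u) = 11 + g
Q(E, f) = 32/f (Q(E, f) = -(-32)/f = 32/f)
(515 + 1255)/(Q(48, x(4, 0)) - 672) = (515 + 1255)/(32/(11 + 4) - 672) = 1770/(32/15 - 672) = 1770/(-10048/15) = 1770*(-15/10048) = -13275/5024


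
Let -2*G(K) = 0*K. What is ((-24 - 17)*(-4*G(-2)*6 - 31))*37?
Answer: 47027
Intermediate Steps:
G(K) = 0 (G(K) = -0*K = -½*0 = 0)
((-24 - 17)*(-4*G(-2)*6 - 31))*37 = ((-24 - 17)*(-4*0*6 - 31))*37 = -41*(0*6 - 31)*37 = -41*(0 - 31)*37 = -41*(-31)*37 = 1271*37 = 47027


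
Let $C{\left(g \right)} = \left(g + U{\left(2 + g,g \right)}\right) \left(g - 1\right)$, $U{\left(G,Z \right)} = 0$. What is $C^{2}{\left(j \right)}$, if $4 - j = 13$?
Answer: $8100$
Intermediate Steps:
$j = -9$ ($j = 4 - 13 = -9$)
$C{\left(g \right)} = g \left(-1 + g\right)$ ($C{\left(g \right)} = \left(g + 0\right) \left(g - 1\right) = g \left(-1 + g\right)$)
$C^{2}{\left(j \right)} = \left(- 9 \left(-1 - 9\right)\right)^{2} = \left(\left(-9\right) \left(-10\right)\right)^{2} = 90^{2} = 8100$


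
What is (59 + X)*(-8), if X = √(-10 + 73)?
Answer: -472 - 24*√7 ≈ -535.50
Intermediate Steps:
X = 3*√7 (X = √63 = 3*√7 ≈ 7.9373)
(59 + X)*(-8) = (59 + 3*√7)*(-8) = -472 - 24*√7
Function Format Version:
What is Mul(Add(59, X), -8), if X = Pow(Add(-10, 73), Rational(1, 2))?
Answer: Add(-472, Mul(-24, Pow(7, Rational(1, 2)))) ≈ -535.50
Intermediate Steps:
X = Mul(3, Pow(7, Rational(1, 2))) (X = Pow(63, Rational(1, 2)) = Mul(3, Pow(7, Rational(1, 2))) ≈ 7.9373)
Mul(Add(59, X), -8) = Mul(Add(59, Mul(3, Pow(7, Rational(1, 2)))), -8) = Add(-472, Mul(-24, Pow(7, Rational(1, 2))))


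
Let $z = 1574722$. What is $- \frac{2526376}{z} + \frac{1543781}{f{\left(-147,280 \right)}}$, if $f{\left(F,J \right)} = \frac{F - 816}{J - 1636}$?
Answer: $\frac{549411448793984}{252742881} \approx 2.1738 \cdot 10^{6}$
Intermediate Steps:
$f{\left(F,J \right)} = \frac{-816 + F}{-1636 + J}$
$- \frac{2526376}{z} + \frac{1543781}{f{\left(-147,280 \right)}} = - \frac{2526376}{1574722} + \frac{1543781}{\frac{1}{-1636 + 280} \left(-816 - 147\right)} = \left(-2526376\right) \frac{1}{1574722} + \frac{1543781}{\frac{1}{-1356} \left(-963\right)} = - \frac{1263188}{787361} + \frac{1543781}{\left(- \frac{1}{1356}\right) \left(-963\right)} = - \frac{1263188}{787361} + \frac{1543781}{\frac{321}{452}} = - \frac{1263188}{787361} + 1543781 \cdot \frac{452}{321} = - \frac{1263188}{787361} + \frac{697789012}{321} = \frac{549411448793984}{252742881}$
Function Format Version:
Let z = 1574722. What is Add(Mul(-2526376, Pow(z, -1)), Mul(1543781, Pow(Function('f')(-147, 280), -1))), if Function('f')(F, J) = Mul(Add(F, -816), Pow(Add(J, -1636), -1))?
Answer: Rational(549411448793984, 252742881) ≈ 2.1738e+6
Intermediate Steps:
Function('f')(F, J) = Mul(Pow(Add(-1636, J), -1), Add(-816, F)) (Function('f')(F, J) = Mul(Add(-816, F), Pow(Add(-1636, J), -1)) = Mul(Pow(Add(-1636, J), -1), Add(-816, F)))
Add(Mul(-2526376, Pow(z, -1)), Mul(1543781, Pow(Function('f')(-147, 280), -1))) = Add(Mul(-2526376, Pow(1574722, -1)), Mul(1543781, Pow(Mul(Pow(Add(-1636, 280), -1), Add(-816, -147)), -1))) = Add(Mul(-2526376, Rational(1, 1574722)), Mul(1543781, Pow(Mul(Pow(-1356, -1), -963), -1))) = Add(Rational(-1263188, 787361), Mul(1543781, Pow(Mul(Rational(-1, 1356), -963), -1))) = Add(Rational(-1263188, 787361), Mul(1543781, Pow(Rational(321, 452), -1))) = Add(Rational(-1263188, 787361), Mul(1543781, Rational(452, 321))) = Add(Rational(-1263188, 787361), Rational(697789012, 321)) = Rational(549411448793984, 252742881)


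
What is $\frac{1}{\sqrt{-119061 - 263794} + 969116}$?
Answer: $\frac{969116}{939186204311} - \frac{i \sqrt{382855}}{939186204311} \approx 1.0319 \cdot 10^{-6} - 6.5882 \cdot 10^{-10} i$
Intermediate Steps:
$\frac{1}{\sqrt{-119061 - 263794} + 969116} = \frac{1}{\sqrt{-382855} + 969116} = \frac{1}{i \sqrt{382855} + 969116} = \frac{1}{969116 + i \sqrt{382855}}$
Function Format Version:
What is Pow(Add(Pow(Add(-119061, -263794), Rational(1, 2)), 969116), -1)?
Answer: Add(Rational(969116, 939186204311), Mul(Rational(-1, 939186204311), I, Pow(382855, Rational(1, 2)))) ≈ Add(1.0319e-6, Mul(-6.5882e-10, I))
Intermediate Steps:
Pow(Add(Pow(Add(-119061, -263794), Rational(1, 2)), 969116), -1) = Pow(Add(Pow(-382855, Rational(1, 2)), 969116), -1) = Pow(Add(Mul(I, Pow(382855, Rational(1, 2))), 969116), -1) = Pow(Add(969116, Mul(I, Pow(382855, Rational(1, 2)))), -1)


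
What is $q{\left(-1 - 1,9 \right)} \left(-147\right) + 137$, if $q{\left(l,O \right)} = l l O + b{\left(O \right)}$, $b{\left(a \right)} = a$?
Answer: $-6478$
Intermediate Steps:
$q{\left(l,O \right)} = O + O l^{2}$ ($q{\left(l,O \right)} = l l O + O = l^{2} O + O = O l^{2} + O = O + O l^{2}$)
$q{\left(-1 - 1,9 \right)} \left(-147\right) + 137 = 9 \left(1 + \left(-1 - 1\right)^{2}\right) \left(-147\right) + 137 = 9 \left(1 + \left(-2\right)^{2}\right) \left(-147\right) + 137 = 9 \left(1 + 4\right) \left(-147\right) + 137 = 9 \cdot 5 \left(-147\right) + 137 = 45 \left(-147\right) + 137 = -6615 + 137 = -6478$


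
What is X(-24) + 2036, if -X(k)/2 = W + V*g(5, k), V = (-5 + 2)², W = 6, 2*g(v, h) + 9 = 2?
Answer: 2087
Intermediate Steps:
g(v, h) = -7/2 (g(v, h) = -9/2 + (½)*2 = -9/2 + 1 = -7/2)
V = 9 (V = (-3)² = 9)
X(k) = 51 (X(k) = -2*(6 + 9*(-7/2)) = -2*(6 - 63/2) = -2*(-51/2) = 51)
X(-24) + 2036 = 51 + 2036 = 2087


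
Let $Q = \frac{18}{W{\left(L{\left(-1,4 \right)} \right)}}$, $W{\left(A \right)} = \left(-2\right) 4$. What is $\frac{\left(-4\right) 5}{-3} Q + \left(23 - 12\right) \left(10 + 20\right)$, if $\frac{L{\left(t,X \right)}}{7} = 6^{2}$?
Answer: $315$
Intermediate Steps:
$L{\left(t,X \right)} = 252$ ($L{\left(t,X \right)} = 7 \cdot 6^{2} = 7 \cdot 36 = 252$)
$W{\left(A \right)} = -8$
$Q = - \frac{9}{4}$ ($Q = \frac{18}{-8} = 18 \left(- \frac{1}{8}\right) = - \frac{9}{4} \approx -2.25$)
$\frac{\left(-4\right) 5}{-3} Q + \left(23 - 12\right) \left(10 + 20\right) = \frac{\left(-4\right) 5}{-3} \left(- \frac{9}{4}\right) + \left(23 - 12\right) \left(10 + 20\right) = \left(-20\right) \left(- \frac{1}{3}\right) \left(- \frac{9}{4}\right) + 11 \cdot 30 = \frac{20}{3} \left(- \frac{9}{4}\right) + 330 = -15 + 330 = 315$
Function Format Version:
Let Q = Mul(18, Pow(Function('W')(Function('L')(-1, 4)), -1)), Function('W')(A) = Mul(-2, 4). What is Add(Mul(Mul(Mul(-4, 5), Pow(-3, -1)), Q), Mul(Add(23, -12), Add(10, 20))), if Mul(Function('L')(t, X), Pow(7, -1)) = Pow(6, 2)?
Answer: 315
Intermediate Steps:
Function('L')(t, X) = 252 (Function('L')(t, X) = Mul(7, Pow(6, 2)) = Mul(7, 36) = 252)
Function('W')(A) = -8
Q = Rational(-9, 4) (Q = Mul(18, Pow(-8, -1)) = Mul(18, Rational(-1, 8)) = Rational(-9, 4) ≈ -2.2500)
Add(Mul(Mul(Mul(-4, 5), Pow(-3, -1)), Q), Mul(Add(23, -12), Add(10, 20))) = Add(Mul(Mul(Mul(-4, 5), Pow(-3, -1)), Rational(-9, 4)), Mul(Add(23, -12), Add(10, 20))) = Add(Mul(Mul(-20, Rational(-1, 3)), Rational(-9, 4)), Mul(11, 30)) = Add(Mul(Rational(20, 3), Rational(-9, 4)), 330) = Add(-15, 330) = 315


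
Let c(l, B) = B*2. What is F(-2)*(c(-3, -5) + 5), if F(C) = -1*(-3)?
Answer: -15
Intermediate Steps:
c(l, B) = 2*B
F(C) = 3
F(-2)*(c(-3, -5) + 5) = 3*(2*(-5) + 5) = 3*(-10 + 5) = 3*(-5) = -15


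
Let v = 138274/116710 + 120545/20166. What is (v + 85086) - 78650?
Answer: 7582229301697/1176786930 ≈ 6443.2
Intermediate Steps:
v = 8428620217/1176786930 (v = 138274*(1/116710) + 120545*(1/20166) = 69137/58355 + 120545/20166 = 8428620217/1176786930 ≈ 7.1624)
(v + 85086) - 78650 = (8428620217/1176786930 + 85086) - 78650 = 100136521346197/1176786930 - 78650 = 7582229301697/1176786930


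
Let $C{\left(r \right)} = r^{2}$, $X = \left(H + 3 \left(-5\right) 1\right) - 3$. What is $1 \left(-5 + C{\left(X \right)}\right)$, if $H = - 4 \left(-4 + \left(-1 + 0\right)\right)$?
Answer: $-1$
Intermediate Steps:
$H = 20$ ($H = - 4 \left(-4 - 1\right) = \left(-4\right) \left(-5\right) = 20$)
$X = 2$ ($X = \left(20 + 3 \left(-5\right) 1\right) - 3 = \left(20 - 15\right) - 3 = 5 - 3 = 2$)
$1 \left(-5 + C{\left(X \right)}\right) = 1 \left(-5 + 2^{2}\right) = 1 \left(-5 + 4\right) = 1 \left(-1\right) = -1$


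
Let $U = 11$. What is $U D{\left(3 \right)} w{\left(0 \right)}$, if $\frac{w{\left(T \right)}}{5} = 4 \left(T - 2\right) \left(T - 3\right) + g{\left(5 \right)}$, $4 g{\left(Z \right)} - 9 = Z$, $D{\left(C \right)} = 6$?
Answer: $9075$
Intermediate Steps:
$g{\left(Z \right)} = \frac{9}{4} + \frac{Z}{4}$
$w{\left(T \right)} = \frac{35}{2} + 20 \left(-3 + T\right) \left(-2 + T\right)$ ($w{\left(T \right)} = 5 \left(4 \left(T - 2\right) \left(T - 3\right) + \left(\frac{9}{4} + \frac{1}{4} \cdot 5\right)\right) = 5 \left(4 \left(-2 + T\right) \left(-3 + T\right) + \left(\frac{9}{4} + \frac{5}{4}\right)\right) = 5 \left(4 \left(-3 + T\right) \left(-2 + T\right) + \frac{7}{2}\right) = 5 \left(\frac{7}{2} + 4 \left(-3 + T\right) \left(-2 + T\right)\right) = \frac{35}{2} + 20 \left(-3 + T\right) \left(-2 + T\right)$)
$U D{\left(3 \right)} w{\left(0 \right)} = 11 \cdot 6 \left(\frac{275}{2} - 0 + 20 \cdot 0^{2}\right) = 66 \left(\frac{275}{2} + 0 + 20 \cdot 0\right) = 66 \left(\frac{275}{2} + 0 + 0\right) = 66 \cdot \frac{275}{2} = 9075$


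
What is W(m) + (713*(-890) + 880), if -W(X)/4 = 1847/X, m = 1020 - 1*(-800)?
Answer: -288330797/455 ≈ -6.3369e+5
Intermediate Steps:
m = 1820 (m = 1020 + 800 = 1820)
W(X) = -7388/X
W(m) + (713*(-890) + 880) = -7388/1820 + (713*(-890) + 880) = -7388*1/1820 + (-634570 + 880) = -1847/455 - 633690 = -288330797/455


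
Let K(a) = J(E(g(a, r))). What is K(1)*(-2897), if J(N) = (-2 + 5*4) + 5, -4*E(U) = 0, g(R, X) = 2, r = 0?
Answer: -66631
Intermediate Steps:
E(U) = 0 (E(U) = -1/4*0 = 0)
J(N) = 23 (J(N) = (-2 + 20) + 5 = 18 + 5 = 23)
K(a) = 23
K(1)*(-2897) = 23*(-2897) = -66631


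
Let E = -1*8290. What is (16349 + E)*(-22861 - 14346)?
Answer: -299851213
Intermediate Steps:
E = -8290
(16349 + E)*(-22861 - 14346) = (16349 - 8290)*(-22861 - 14346) = 8059*(-37207) = -299851213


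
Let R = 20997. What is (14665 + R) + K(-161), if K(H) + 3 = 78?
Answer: 35737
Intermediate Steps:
K(H) = 75 (K(H) = -3 + 78 = 75)
(14665 + R) + K(-161) = (14665 + 20997) + 75 = 35662 + 75 = 35737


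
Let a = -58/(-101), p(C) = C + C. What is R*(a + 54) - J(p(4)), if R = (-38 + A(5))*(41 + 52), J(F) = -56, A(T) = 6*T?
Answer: -4095272/101 ≈ -40547.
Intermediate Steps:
p(C) = 2*C
R = -744 (R = (-38 + 6*5)*(41 + 52) = (-38 + 30)*93 = -8*93 = -744)
a = 58/101 (a = -58*(-1/101) = 58/101 ≈ 0.57426)
R*(a + 54) - J(p(4)) = -744*(58/101 + 54) - 1*(-56) = -744*5512/101 + 56 = -4100928/101 + 56 = -4095272/101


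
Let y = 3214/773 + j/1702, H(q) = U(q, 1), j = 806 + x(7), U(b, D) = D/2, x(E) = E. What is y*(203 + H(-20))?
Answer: 67085447/71116 ≈ 943.32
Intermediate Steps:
U(b, D) = D/2 (U(b, D) = D*(½) = D/2)
j = 813 (j = 806 + 7 = 813)
H(q) = ½ (H(q) = (½)*1 = ½)
y = 6098677/1315646 (y = 3214/773 + 813/1702 = 6098677/1315646 ≈ 4.6355)
y*(203 + H(-20)) = 6098677*(203 + ½)/1315646 = (6098677/1315646)*(407/2) = 67085447/71116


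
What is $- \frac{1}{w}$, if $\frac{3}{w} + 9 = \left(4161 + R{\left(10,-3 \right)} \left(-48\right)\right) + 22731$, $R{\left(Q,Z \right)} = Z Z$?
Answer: $-8817$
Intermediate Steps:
$R{\left(Q,Z \right)} = Z^{2}$
$w = \frac{1}{8817}$ ($w = \frac{3}{-9 + \left(\left(4161 + \left(-3\right)^{2} \left(-48\right)\right) + 22731\right)} = \frac{3}{-9 + \left(\left(4161 + 9 \left(-48\right)\right) + 22731\right)} = \frac{3}{-9 + \left(\left(4161 - 432\right) + 22731\right)} = \frac{3}{-9 + \left(3729 + 22731\right)} = \frac{3}{-9 + 26460} = \frac{3}{26451} = 3 \cdot \frac{1}{26451} = \frac{1}{8817} \approx 0.00011342$)
$- \frac{1}{w} = - \frac{1}{\frac{1}{8817}} = \left(-1\right) 8817 = -8817$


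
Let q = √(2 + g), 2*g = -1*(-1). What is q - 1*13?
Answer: -13 + √10/2 ≈ -11.419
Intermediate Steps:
g = ½ (g = (-1*(-1))/2 = (½)*1 = ½ ≈ 0.50000)
q = √10/2 (q = √(2 + ½) = √(5/2) = √10/2 ≈ 1.5811)
q - 1*13 = √10/2 - 1*13 = √10/2 - 13 = -13 + √10/2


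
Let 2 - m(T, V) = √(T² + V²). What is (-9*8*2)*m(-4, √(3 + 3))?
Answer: -288 + 144*√22 ≈ 387.42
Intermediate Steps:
m(T, V) = 2 - √(T² + V²)
(-9*8*2)*m(-4, √(3 + 3)) = (-9*8*2)*(2 - √((-4)² + (√(3 + 3))²)) = (-72*2)*(2 - √(16 + (√6)²)) = -144*(2 - √(16 + 6)) = -144*(2 - √22) = -288 + 144*√22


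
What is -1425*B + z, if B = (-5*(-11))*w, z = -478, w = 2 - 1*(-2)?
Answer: -313978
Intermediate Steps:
w = 4 (w = 2 + 2 = 4)
B = 220 (B = -5*(-11)*4 = 55*4 = 220)
-1425*B + z = -1425*220 - 478 = -313500 - 478 = -313978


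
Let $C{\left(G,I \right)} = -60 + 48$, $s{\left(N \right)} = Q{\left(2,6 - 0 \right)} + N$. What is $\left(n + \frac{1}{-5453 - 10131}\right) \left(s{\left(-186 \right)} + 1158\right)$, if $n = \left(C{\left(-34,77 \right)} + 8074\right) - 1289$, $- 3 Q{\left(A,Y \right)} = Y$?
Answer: $\frac{51191959035}{7792} \approx 6.5698 \cdot 10^{6}$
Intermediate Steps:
$Q{\left(A,Y \right)} = - \frac{Y}{3}$
$s{\left(N \right)} = -2 + N$ ($s{\left(N \right)} = - \frac{6 - 0}{3} + N = - \frac{6 + 0}{3} + N = \left(- \frac{1}{3}\right) 6 + N = -2 + N$)
$C{\left(G,I \right)} = -12$
$n = 6773$ ($n = \left(-12 + 8074\right) - 1289 = 8062 - 1289 = 6773$)
$\left(n + \frac{1}{-5453 - 10131}\right) \left(s{\left(-186 \right)} + 1158\right) = \left(6773 + \frac{1}{-5453 - 10131}\right) \left(\left(-2 - 186\right) + 1158\right) = \left(6773 + \frac{1}{-15584}\right) \left(-188 + 1158\right) = \left(6773 - \frac{1}{15584}\right) 970 = \frac{105550431}{15584} \cdot 970 = \frac{51191959035}{7792}$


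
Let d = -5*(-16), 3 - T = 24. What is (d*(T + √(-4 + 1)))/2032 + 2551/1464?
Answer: 170257/185928 + 5*I*√3/127 ≈ 0.91571 + 0.068191*I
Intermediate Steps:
T = -21 (T = 3 - 1*24 = 3 - 24 = -21)
d = 80
(d*(T + √(-4 + 1)))/2032 + 2551/1464 = (80*(-21 + √(-4 + 1)))/2032 + 2551/1464 = (80*(-21 + √(-3)))*(1/2032) + 2551*(1/1464) = (80*(-21 + I*√3))*(1/2032) + 2551/1464 = (-1680 + 80*I*√3)*(1/2032) + 2551/1464 = (-105/127 + 5*I*√3/127) + 2551/1464 = 170257/185928 + 5*I*√3/127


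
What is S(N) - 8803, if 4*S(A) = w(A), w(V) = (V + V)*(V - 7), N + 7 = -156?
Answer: 5052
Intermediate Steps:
N = -163 (N = -7 - 156 = -163)
w(V) = 2*V*(-7 + V) (w(V) = (2*V)*(-7 + V) = 2*V*(-7 + V))
S(A) = A*(-7 + A)/2 (S(A) = (2*A*(-7 + A))/4 = A*(-7 + A)/2)
S(N) - 8803 = (½)*(-163)*(-7 - 163) - 8803 = (½)*(-163)*(-170) - 8803 = 13855 - 8803 = 5052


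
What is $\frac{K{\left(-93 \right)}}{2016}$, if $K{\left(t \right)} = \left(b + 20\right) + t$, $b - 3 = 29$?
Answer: $- \frac{41}{2016} \approx -0.020337$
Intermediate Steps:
$b = 32$ ($b = 3 + 29 = 32$)
$K{\left(t \right)} = 52 + t$ ($K{\left(t \right)} = \left(32 + 20\right) + t = 52 + t$)
$\frac{K{\left(-93 \right)}}{2016} = \frac{52 - 93}{2016} = \left(-41\right) \frac{1}{2016} = - \frac{41}{2016}$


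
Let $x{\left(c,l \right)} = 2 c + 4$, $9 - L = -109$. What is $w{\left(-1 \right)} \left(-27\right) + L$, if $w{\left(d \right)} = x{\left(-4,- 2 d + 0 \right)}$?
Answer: $226$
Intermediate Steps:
$L = 118$ ($L = 9 - -109 = 9 + 109 = 118$)
$x{\left(c,l \right)} = 4 + 2 c$
$w{\left(d \right)} = -4$ ($w{\left(d \right)} = 4 + 2 \left(-4\right) = 4 - 8 = -4$)
$w{\left(-1 \right)} \left(-27\right) + L = \left(-4\right) \left(-27\right) + 118 = 108 + 118 = 226$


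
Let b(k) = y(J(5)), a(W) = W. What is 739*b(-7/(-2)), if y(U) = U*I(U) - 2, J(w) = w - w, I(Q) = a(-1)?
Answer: -1478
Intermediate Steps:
I(Q) = -1
J(w) = 0
y(U) = -2 - U (y(U) = U*(-1) - 2 = -U - 2 = -2 - U)
b(k) = -2 (b(k) = -2 - 1*0 = -2 + 0 = -2)
739*b(-7/(-2)) = 739*(-2) = -1478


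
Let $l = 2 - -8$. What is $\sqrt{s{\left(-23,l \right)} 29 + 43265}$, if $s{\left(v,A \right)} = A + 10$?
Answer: $\sqrt{43845} \approx 209.39$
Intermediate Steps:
$l = 10$ ($l = 2 + 8 = 10$)
$s{\left(v,A \right)} = 10 + A$
$\sqrt{s{\left(-23,l \right)} 29 + 43265} = \sqrt{\left(10 + 10\right) 29 + 43265} = \sqrt{20 \cdot 29 + 43265} = \sqrt{580 + 43265} = \sqrt{43845}$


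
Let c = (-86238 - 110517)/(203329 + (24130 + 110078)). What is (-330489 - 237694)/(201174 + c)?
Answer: -191782785271/67903471683 ≈ -2.8243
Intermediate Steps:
c = -196755/337537 (c = -196755/(203329 + 134208) = -196755/337537 ≈ -0.58291)
(-330489 - 237694)/(201174 + c) = (-330489 - 237694)/(201174 - 196755/337537) = -568183/67903471683/337537 = -568183*337537/67903471683 = -191782785271/67903471683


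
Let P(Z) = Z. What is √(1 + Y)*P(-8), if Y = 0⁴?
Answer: -8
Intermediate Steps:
Y = 0
√(1 + Y)*P(-8) = √(1 + 0)*(-8) = √1*(-8) = 1*(-8) = -8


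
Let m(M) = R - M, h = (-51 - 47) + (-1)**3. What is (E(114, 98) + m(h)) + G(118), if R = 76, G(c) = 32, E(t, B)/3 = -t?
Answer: -135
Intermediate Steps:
E(t, B) = -3*t (E(t, B) = 3*(-t) = -3*t)
h = -99 (h = -98 - 1 = -99)
m(M) = 76 - M
(E(114, 98) + m(h)) + G(118) = (-3*114 + (76 - 1*(-99))) + 32 = (-342 + (76 + 99)) + 32 = (-342 + 175) + 32 = -167 + 32 = -135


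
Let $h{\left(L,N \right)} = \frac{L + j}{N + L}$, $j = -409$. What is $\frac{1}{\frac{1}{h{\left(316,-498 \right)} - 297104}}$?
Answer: $- \frac{54072835}{182} \approx -2.971 \cdot 10^{5}$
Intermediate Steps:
$h{\left(L,N \right)} = \frac{-409 + L}{L + N}$ ($h{\left(L,N \right)} = \frac{L - 409}{N + L} = \frac{-409 + L}{L + N}$)
$\frac{1}{\frac{1}{h{\left(316,-498 \right)} - 297104}} = \frac{1}{\frac{1}{\frac{-409 + 316}{316 - 498} - 297104}} = \frac{1}{\frac{1}{\frac{1}{-182} \left(-93\right) - 297104}} = \frac{1}{\frac{1}{\left(- \frac{1}{182}\right) \left(-93\right) - 297104}} = \frac{1}{\frac{1}{\frac{93}{182} - 297104}} = \frac{1}{\frac{1}{- \frac{54072835}{182}}} = \frac{1}{- \frac{182}{54072835}} = - \frac{54072835}{182}$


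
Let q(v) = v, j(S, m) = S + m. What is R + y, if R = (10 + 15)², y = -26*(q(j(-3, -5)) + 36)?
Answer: -103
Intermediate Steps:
y = -728 (y = -26*((-3 - 5) + 36) = -26*(-8 + 36) = -26*28 = -728)
R = 625 (R = 25² = 625)
R + y = 625 - 728 = -103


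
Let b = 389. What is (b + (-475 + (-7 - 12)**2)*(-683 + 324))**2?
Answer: 1706929225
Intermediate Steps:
(b + (-475 + (-7 - 12)**2)*(-683 + 324))**2 = (389 + (-475 + (-7 - 12)**2)*(-683 + 324))**2 = (389 + (-475 + (-19)**2)*(-359))**2 = (389 + (-475 + 361)*(-359))**2 = (389 - 114*(-359))**2 = (389 + 40926)**2 = 41315**2 = 1706929225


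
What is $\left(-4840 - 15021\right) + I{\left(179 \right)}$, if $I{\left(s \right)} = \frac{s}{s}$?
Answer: $-19860$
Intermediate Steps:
$I{\left(s \right)} = 1$
$\left(-4840 - 15021\right) + I{\left(179 \right)} = \left(-4840 - 15021\right) + 1 = -19861 + 1 = -19860$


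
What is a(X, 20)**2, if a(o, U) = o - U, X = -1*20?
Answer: 1600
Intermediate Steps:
X = -20
a(X, 20)**2 = (-20 - 1*20)**2 = (-20 - 20)**2 = (-40)**2 = 1600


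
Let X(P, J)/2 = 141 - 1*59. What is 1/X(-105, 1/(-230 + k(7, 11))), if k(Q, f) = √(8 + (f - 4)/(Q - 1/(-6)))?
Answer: 1/164 ≈ 0.0060976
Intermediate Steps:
k(Q, f) = √(8 + (-4 + f)/(⅙ + Q)) (k(Q, f) = √(8 + (-4 + f)/(Q - 1*(-⅙))) = √(8 + (-4 + f)/(Q + ⅙)) = √(8 + (-4 + f)/(⅙ + Q)))
X(P, J) = 164 (X(P, J) = 2*(141 - 1*59) = 2*(141 - 59) = 2*82 = 164)
1/X(-105, 1/(-230 + k(7, 11))) = 1/164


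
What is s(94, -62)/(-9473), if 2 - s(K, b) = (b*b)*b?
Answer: -238330/9473 ≈ -25.159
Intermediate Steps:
s(K, b) = 2 - b³ (s(K, b) = 2 - b*b*b = 2 - b²*b = 2 - b³)
s(94, -62)/(-9473) = (2 - 1*(-62)³)/(-9473) = (2 - 1*(-238328))*(-1/9473) = (2 + 238328)*(-1/9473) = 238330*(-1/9473) = -238330/9473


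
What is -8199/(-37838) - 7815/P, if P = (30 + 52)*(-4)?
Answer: 149196621/6205432 ≈ 24.043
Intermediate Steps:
P = -328 (P = 82*(-4) = -328)
-8199/(-37838) - 7815/P = -8199/(-37838) - 7815/(-328) = -8199*(-1/37838) - 7815*(-1/328) = 8199/37838 + 7815/328 = 149196621/6205432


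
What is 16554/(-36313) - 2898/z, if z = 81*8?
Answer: -6442337/1307268 ≈ -4.9281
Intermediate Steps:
z = 648
16554/(-36313) - 2898/z = 16554/(-36313) - 2898/648 = 16554*(-1/36313) - 2898*1/648 = -16554/36313 - 161/36 = -6442337/1307268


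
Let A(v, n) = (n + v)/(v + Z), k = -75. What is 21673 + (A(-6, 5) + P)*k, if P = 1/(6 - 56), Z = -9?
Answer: 43339/2 ≈ 21670.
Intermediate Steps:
P = -1/50 (P = 1/(-50) = -1/50 ≈ -0.020000)
A(v, n) = (n + v)/(-9 + v) (A(v, n) = (n + v)/(v - 9) = (n + v)/(-9 + v))
21673 + (A(-6, 5) + P)*k = 21673 + ((5 - 6)/(-9 - 6) - 1/50)*(-75) = 21673 + (-1/(-15) - 1/50)*(-75) = 21673 + (-1/15*(-1) - 1/50)*(-75) = 21673 + (1/15 - 1/50)*(-75) = 21673 + (7/150)*(-75) = 21673 - 7/2 = 43339/2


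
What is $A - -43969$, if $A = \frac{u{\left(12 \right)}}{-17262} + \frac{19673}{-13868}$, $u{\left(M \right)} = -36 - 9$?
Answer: $\frac{584743014491}{13299412} \approx 43968.0$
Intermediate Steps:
$u{\left(M \right)} = -45$
$A = - \frac{18831737}{13299412}$ ($A = - \frac{45}{-17262} + \frac{19673}{-13868} = \left(-45\right) \left(- \frac{1}{17262}\right) + 19673 \left(- \frac{1}{13868}\right) = \frac{5}{1918} - \frac{19673}{13868} = - \frac{18831737}{13299412} \approx -1.416$)
$A - -43969 = - \frac{18831737}{13299412} - -43969 = - \frac{18831737}{13299412} + 43969 = \frac{584743014491}{13299412}$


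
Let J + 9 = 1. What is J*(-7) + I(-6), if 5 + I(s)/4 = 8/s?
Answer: 92/3 ≈ 30.667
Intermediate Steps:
J = -8 (J = -9 + 1 = -8)
I(s) = -20 + 32/s (I(s) = -20 + 4*(8/s) = -20 + 32/s)
J*(-7) + I(-6) = -8*(-7) + (-20 + 32/(-6)) = 56 + (-20 + 32*(-⅙)) = 56 + (-20 - 16/3) = 56 - 76/3 = 92/3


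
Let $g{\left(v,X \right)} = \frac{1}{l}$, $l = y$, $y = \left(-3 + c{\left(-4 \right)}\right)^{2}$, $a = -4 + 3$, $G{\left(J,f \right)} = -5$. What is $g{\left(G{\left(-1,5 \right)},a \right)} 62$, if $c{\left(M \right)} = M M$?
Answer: $\frac{62}{169} \approx 0.36686$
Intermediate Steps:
$a = -1$
$c{\left(M \right)} = M^{2}$
$y = 169$ ($y = \left(-3 + \left(-4\right)^{2}\right)^{2} = \left(-3 + 16\right)^{2} = 13^{2} = 169$)
$l = 169$
$g{\left(v,X \right)} = \frac{1}{169}$
$g{\left(G{\left(-1,5 \right)},a \right)} 62 = \frac{1}{169} \cdot 62 = \frac{62}{169}$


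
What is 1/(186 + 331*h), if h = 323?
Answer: 1/107099 ≈ 9.3371e-6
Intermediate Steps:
1/(186 + 331*h) = 1/(186 + 331*323) = 1/(186 + 106913) = 1/107099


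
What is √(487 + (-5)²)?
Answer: 16*√2 ≈ 22.627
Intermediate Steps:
√(487 + (-5)²) = √(487 + 25) = √512 = 16*√2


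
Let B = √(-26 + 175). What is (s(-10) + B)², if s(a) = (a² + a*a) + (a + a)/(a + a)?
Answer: (201 + √149)² ≈ 45457.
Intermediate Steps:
B = √149 ≈ 12.207
s(a) = 1 + 2*a² (s(a) = (a² + a²) + (2*a)/((2*a)) = 2*a² + (2*a)*(1/(2*a)) = 2*a² + 1 = 1 + 2*a²)
(s(-10) + B)² = ((1 + 2*(-10)²) + √149)² = ((1 + 2*100) + √149)² = ((1 + 200) + √149)² = (201 + √149)²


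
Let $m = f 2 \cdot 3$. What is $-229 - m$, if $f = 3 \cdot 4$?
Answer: $-301$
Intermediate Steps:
$f = 12$
$m = 72$ ($m = 12 \cdot 2 \cdot 3 = 24 \cdot 3 = 72$)
$-229 - m = -229 - 72 = -301$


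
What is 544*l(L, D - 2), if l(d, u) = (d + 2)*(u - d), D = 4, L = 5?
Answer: -11424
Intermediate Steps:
l(d, u) = (2 + d)*(u - d)
544*l(L, D - 2) = 544*(-1*5² - 2*5 + 2*(4 - 2) + 5*(4 - 2)) = 544*(-1*25 - 10 + 2*2 + 5*2) = 544*(-25 - 10 + 4 + 10) = 544*(-21) = -11424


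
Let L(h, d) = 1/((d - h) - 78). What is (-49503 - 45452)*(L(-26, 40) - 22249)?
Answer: 25351940495/12 ≈ 2.1127e+9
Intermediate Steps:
L(h, d) = 1/(-78 + d - h)
(-49503 - 45452)*(L(-26, 40) - 22249) = (-49503 - 45452)*(1/(-78 + 40 - 1*(-26)) - 22249) = -94955*(1/(-78 + 40 + 26) - 22249) = -94955*(1/(-12) - 22249) = -94955*(-1/12 - 22249) = -94955*(-266989/12) = 25351940495/12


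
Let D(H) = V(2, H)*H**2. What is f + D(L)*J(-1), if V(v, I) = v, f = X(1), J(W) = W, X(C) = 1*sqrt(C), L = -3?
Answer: -17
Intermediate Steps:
X(C) = sqrt(C)
f = 1 (f = sqrt(1) = 1)
D(H) = 2*H**2
f + D(L)*J(-1) = 1 + (2*(-3)**2)*(-1) = 1 + (2*9)*(-1) = 1 + 18*(-1) = 1 - 18 = -17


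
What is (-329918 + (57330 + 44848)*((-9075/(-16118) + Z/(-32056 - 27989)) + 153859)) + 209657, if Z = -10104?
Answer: 2535804658572224146/161300885 ≈ 1.5721e+10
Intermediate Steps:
(-329918 + (57330 + 44848)*((-9075/(-16118) + Z/(-32056 - 27989)) + 153859)) + 209657 = (-329918 + (57330 + 44848)*((-9075/(-16118) - 10104/(-32056 - 27989)) + 153859)) + 209657 = (-329918 + 102178*((-9075*(-1/16118) - 10104/(-60045)) + 153859)) + 209657 = (-329918 + 102178*((9075/16118 - 10104*(-1/60045)) + 153859)) + 209657 = (-329918 + 102178*((9075/16118 + 3368/20015) + 153859)) + 209657 = (-329918 + 102178*(235921549/322601770 + 153859)) + 209657 = (-329918 + 102178*(49635421651979/322601770)) + 209657 = (-329918 + 2535824056777955131/161300885) + 209657 = 2535770840712577701/161300885 + 209657 = 2535804658572224146/161300885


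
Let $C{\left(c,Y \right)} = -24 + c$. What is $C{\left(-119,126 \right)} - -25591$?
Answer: $25448$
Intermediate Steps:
$C{\left(-119,126 \right)} - -25591 = \left(-24 - 119\right) - -25591 = -143 + 25591 = 25448$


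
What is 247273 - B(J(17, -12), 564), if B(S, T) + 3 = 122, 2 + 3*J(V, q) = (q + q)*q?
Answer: 247154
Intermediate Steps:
J(V, q) = -⅔ + 2*q²/3 (J(V, q) = -⅔ + ((q + q)*q)/3 = -⅔ + ((2*q)*q)/3 = -⅔ + (2*q²)/3 = -⅔ + 2*q²/3)
B(S, T) = 119 (B(S, T) = -3 + 122 = 119)
247273 - B(J(17, -12), 564) = 247273 - 1*119 = 247273 - 119 = 247154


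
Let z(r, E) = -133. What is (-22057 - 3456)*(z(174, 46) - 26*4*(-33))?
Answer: -84167387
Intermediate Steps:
(-22057 - 3456)*(z(174, 46) - 26*4*(-33)) = (-22057 - 3456)*(-133 - 26*4*(-33)) = -25513*(-133 - 104*(-33)) = -25513*(-133 + 3432) = -25513*3299 = -84167387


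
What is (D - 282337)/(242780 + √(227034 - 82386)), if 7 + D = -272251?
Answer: -33661143525/14735495938 + 11646495*√82/29470991876 ≈ -2.2808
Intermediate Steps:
D = -272258 (D = -7 - 272251 = -272258)
(D - 282337)/(242780 + √(227034 - 82386)) = (-272258 - 282337)/(242780 + √(227034 - 82386)) = -554595/(242780 + √144648) = -554595/(242780 + 42*√82)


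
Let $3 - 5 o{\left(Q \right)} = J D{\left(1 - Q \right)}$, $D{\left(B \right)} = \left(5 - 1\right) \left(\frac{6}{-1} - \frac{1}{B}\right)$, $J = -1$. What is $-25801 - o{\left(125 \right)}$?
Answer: $- \frac{799701}{31} \approx -25797.0$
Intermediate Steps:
$D{\left(B \right)} = -24 - \frac{4}{B}$ ($D{\left(B \right)} = 4 \left(6 \left(-1\right) - \frac{1}{B}\right) = 4 \left(-6 - \frac{1}{B}\right) = -24 - \frac{4}{B}$)
$o{\left(Q \right)} = - \frac{21}{5} - \frac{4}{5 \left(1 - Q\right)}$ ($o{\left(Q \right)} = \frac{3}{5} - \frac{\left(-1\right) \left(-24 - \frac{4}{1 - Q}\right)}{5} = \frac{3}{5} - \frac{24 + \frac{4}{1 - Q}}{5} = \frac{3}{5} - \left(\frac{24}{5} + \frac{4}{5 \left(1 - Q\right)}\right) = - \frac{21}{5} - \frac{4}{5 \left(1 - Q\right)}$)
$-25801 - o{\left(125 \right)} = -25801 - \frac{25 - 2625}{5 \left(-1 + 125\right)} = -25801 - \frac{25 - 2625}{5 \cdot 124} = -25801 - \frac{1}{5} \cdot \frac{1}{124} \left(-2600\right) = -25801 - - \frac{130}{31} = -25801 + \frac{130}{31} = - \frac{799701}{31}$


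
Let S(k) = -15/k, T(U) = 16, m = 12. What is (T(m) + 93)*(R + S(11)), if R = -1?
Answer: -2834/11 ≈ -257.64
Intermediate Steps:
(T(m) + 93)*(R + S(11)) = (16 + 93)*(-1 - 15/11) = 109*(-1 - 15*1/11) = 109*(-1 - 15/11) = 109*(-26/11) = -2834/11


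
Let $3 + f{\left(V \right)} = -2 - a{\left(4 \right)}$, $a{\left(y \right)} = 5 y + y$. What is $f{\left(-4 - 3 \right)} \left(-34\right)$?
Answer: $986$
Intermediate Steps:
$a{\left(y \right)} = 6 y$
$f{\left(V \right)} = -29$ ($f{\left(V \right)} = -3 - \left(2 + 6 \cdot 4\right) = -3 - 26 = -29$)
$f{\left(-4 - 3 \right)} \left(-34\right) = \left(-29\right) \left(-34\right) = 986$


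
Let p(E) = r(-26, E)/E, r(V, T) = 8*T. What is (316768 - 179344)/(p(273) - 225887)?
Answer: -45808/75293 ≈ -0.60840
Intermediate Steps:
p(E) = 8 (p(E) = (8*E)/E = 8)
(316768 - 179344)/(p(273) - 225887) = (316768 - 179344)/(8 - 225887) = 137424/(-225879) = 137424*(-1/225879) = -45808/75293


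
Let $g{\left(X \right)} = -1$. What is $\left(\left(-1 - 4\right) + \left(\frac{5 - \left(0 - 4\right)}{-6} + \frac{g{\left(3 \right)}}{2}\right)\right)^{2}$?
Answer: $49$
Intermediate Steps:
$\left(\left(-1 - 4\right) + \left(\frac{5 - \left(0 - 4\right)}{-6} + \frac{g{\left(3 \right)}}{2}\right)\right)^{2} = \left(\left(-1 - 4\right) + \left(\frac{5 - \left(0 - 4\right)}{-6} - \frac{1}{2}\right)\right)^{2} = \left(\left(-1 - 4\right) + \left(\left(5 - -4\right) \left(- \frac{1}{6}\right) - \frac{1}{2}\right)\right)^{2} = \left(-5 + \left(\left(5 + 4\right) \left(- \frac{1}{6}\right) - \frac{1}{2}\right)\right)^{2} = \left(-5 + \left(9 \left(- \frac{1}{6}\right) - \frac{1}{2}\right)\right)^{2} = \left(-5 - 2\right)^{2} = \left(-7\right)^{2} = 49$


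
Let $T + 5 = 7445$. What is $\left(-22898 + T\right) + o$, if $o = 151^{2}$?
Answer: $7343$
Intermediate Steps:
$T = 7440$ ($T = -5 + 7445 = 7440$)
$o = 22801$
$\left(-22898 + T\right) + o = \left(-22898 + 7440\right) + 22801 = -15458 + 22801 = 7343$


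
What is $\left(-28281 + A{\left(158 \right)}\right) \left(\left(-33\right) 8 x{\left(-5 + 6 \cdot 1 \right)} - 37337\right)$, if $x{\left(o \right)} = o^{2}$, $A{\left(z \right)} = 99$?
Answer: $1059671382$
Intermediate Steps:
$\left(-28281 + A{\left(158 \right)}\right) \left(\left(-33\right) 8 x{\left(-5 + 6 \cdot 1 \right)} - 37337\right) = \left(-28281 + 99\right) \left(\left(-33\right) 8 \left(-5 + 6 \cdot 1\right)^{2} - 37337\right) = - 28182 \left(- 264 \left(-5 + 6\right)^{2} - 37337\right) = - 28182 \left(- 264 \cdot 1^{2} - 37337\right) = - 28182 \left(\left(-264\right) 1 - 37337\right) = - 28182 \left(-264 - 37337\right) = \left(-28182\right) \left(-37601\right) = 1059671382$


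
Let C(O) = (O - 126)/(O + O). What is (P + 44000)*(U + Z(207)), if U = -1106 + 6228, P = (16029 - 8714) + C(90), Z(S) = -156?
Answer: 1274146484/5 ≈ 2.5483e+8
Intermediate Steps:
C(O) = (-126 + O)/(2*O) (C(O) = (-126 + O)/((2*O)) = (-126 + O)*(1/(2*O)) = (-126 + O)/(2*O))
P = 36574/5 (P = (16029 - 8714) + (½)*(-126 + 90)/90 = 7315 + (½)*(1/90)*(-36) = 7315 - ⅕ = 36574/5 ≈ 7314.8)
U = 5122
(P + 44000)*(U + Z(207)) = (36574/5 + 44000)*(5122 - 156) = (256574/5)*4966 = 1274146484/5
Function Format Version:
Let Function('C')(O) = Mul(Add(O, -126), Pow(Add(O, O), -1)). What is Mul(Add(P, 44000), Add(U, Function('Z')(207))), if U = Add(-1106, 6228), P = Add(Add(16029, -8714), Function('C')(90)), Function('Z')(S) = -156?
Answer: Rational(1274146484, 5) ≈ 2.5483e+8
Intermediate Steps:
Function('C')(O) = Mul(Rational(1, 2), Pow(O, -1), Add(-126, O)) (Function('C')(O) = Mul(Add(-126, O), Pow(Mul(2, O), -1)) = Mul(Add(-126, O), Mul(Rational(1, 2), Pow(O, -1))) = Mul(Rational(1, 2), Pow(O, -1), Add(-126, O)))
P = Rational(36574, 5) (P = Add(Add(16029, -8714), Mul(Rational(1, 2), Pow(90, -1), Add(-126, 90))) = Add(7315, Mul(Rational(1, 2), Rational(1, 90), -36)) = Add(7315, Rational(-1, 5)) = Rational(36574, 5) ≈ 7314.8)
U = 5122
Mul(Add(P, 44000), Add(U, Function('Z')(207))) = Mul(Add(Rational(36574, 5), 44000), Add(5122, -156)) = Mul(Rational(256574, 5), 4966) = Rational(1274146484, 5)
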